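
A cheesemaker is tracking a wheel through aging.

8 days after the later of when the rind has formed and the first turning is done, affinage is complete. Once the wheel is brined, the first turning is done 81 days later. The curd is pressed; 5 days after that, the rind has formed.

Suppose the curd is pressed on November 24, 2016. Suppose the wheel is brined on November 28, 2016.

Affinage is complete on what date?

The curd is pressed: Nov 24, 2016.
The rind has formed: Nov 24, 2016 + 5 days = Nov 29, 2016.
The wheel is brined: Nov 28, 2016.
The first turning is done: Nov 28, 2016 + 81 days = Feb 17, 2017.
Both prerequisites met — the rind has formed (Nov 29, 2016), the first turning is done (Feb 17, 2017); the later is Feb 17, 2017.
Affinage is complete: Feb 17, 2017 + 8 days = Feb 25, 2017.

February 25, 2017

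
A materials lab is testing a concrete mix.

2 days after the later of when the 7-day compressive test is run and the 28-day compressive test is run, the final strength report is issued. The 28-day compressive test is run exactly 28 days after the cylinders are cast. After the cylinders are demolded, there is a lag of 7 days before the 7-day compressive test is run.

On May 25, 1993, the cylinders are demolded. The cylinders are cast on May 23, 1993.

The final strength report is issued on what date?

The cylinders are demolded: May 25, 1993.
The 7-day compressive test is run: May 25, 1993 + 7 days = Jun 1, 1993.
The cylinders are cast: May 23, 1993.
The 28-day compressive test is run: May 23, 1993 + 28 days = Jun 20, 1993.
Both prerequisites met — the 7-day compressive test is run (Jun 1, 1993), the 28-day compressive test is run (Jun 20, 1993); the later is Jun 20, 1993.
The final strength report is issued: Jun 20, 1993 + 2 days = Jun 22, 1993.

June 22, 1993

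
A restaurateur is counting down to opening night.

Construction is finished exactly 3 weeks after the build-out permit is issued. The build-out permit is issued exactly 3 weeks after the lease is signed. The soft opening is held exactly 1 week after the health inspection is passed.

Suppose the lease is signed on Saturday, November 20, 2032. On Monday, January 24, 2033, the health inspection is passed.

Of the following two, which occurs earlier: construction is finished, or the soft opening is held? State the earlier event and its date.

Construction is finished — Saturday, January 1, 2033

The lease is signed: Nov 20, 2032.
The build-out permit is issued: Nov 20, 2032 + 3 weeks = Dec 11, 2032.
Construction is finished: Dec 11, 2032 + 3 weeks = Jan 1, 2033.
The health inspection is passed: Jan 24, 2033.
The soft opening is held: Jan 24, 2033 + 1 week = Jan 31, 2033.
Comparing: construction is finished on Jan 1, 2033 vs the soft opening is held on Jan 31, 2033. Earlier: construction is finished.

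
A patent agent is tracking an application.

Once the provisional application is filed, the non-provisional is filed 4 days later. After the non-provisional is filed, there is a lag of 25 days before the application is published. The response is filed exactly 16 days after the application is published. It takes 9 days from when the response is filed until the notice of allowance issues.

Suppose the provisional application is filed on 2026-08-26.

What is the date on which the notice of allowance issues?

2026-10-19

The provisional application is filed: Aug 26, 2026.
The non-provisional is filed: Aug 26, 2026 + 4 days = Aug 30, 2026.
The application is published: Aug 30, 2026 + 25 days = Sep 24, 2026.
The response is filed: Sep 24, 2026 + 16 days = Oct 10, 2026.
The notice of allowance issues: Oct 10, 2026 + 9 days = Oct 19, 2026.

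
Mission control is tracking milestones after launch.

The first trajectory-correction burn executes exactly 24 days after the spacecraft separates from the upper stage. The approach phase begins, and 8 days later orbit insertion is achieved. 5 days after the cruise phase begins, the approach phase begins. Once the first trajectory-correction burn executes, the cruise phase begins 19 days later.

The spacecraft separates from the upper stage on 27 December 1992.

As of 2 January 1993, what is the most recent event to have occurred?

The spacecraft separates from the upper stage

The spacecraft separates from the upper stage: Dec 27, 1992.
The first trajectory-correction burn executes: Dec 27, 1992 + 24 days = Jan 20, 1993.
The cruise phase begins: Jan 20, 1993 + 19 days = Feb 8, 1993.
The approach phase begins: Feb 8, 1993 + 5 days = Feb 13, 1993.
Orbit insertion is achieved: Feb 13, 1993 + 8 days = Feb 21, 1993.
Jan 2, 1993 falls between when the spacecraft separates from the upper stage (Dec 27, 1992) and when the first trajectory-correction burn executes (Jan 20, 1993).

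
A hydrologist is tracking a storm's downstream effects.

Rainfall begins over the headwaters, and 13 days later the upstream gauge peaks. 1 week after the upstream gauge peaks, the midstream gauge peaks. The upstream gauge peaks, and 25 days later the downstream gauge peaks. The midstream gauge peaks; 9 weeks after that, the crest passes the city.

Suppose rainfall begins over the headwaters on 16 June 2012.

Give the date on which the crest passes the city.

Rainfall begins over the headwaters: Jun 16, 2012.
The upstream gauge peaks: Jun 16, 2012 + 13 days = Jun 29, 2012.
The midstream gauge peaks: Jun 29, 2012 + 1 week = Jul 6, 2012.
The crest passes the city: Jul 6, 2012 + 9 weeks = Sep 7, 2012.

7 September 2012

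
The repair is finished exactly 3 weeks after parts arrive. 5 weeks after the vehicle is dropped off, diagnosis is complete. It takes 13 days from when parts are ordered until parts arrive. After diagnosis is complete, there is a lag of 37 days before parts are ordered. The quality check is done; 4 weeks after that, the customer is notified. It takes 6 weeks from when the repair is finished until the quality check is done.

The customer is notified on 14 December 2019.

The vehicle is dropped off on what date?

21 June 2019

The customer is notified: Dec 14, 2019.
The quality check is done: Dec 14, 2019 − 4 weeks = Nov 16, 2019.
The repair is finished: Nov 16, 2019 − 6 weeks = Oct 5, 2019.
Parts arrive: Oct 5, 2019 − 3 weeks = Sep 14, 2019.
Parts are ordered: Sep 14, 2019 − 13 days = Sep 1, 2019.
Diagnosis is complete: Sep 1, 2019 − 37 days = Jul 26, 2019.
The vehicle is dropped off: Jul 26, 2019 − 5 weeks = Jun 21, 2019.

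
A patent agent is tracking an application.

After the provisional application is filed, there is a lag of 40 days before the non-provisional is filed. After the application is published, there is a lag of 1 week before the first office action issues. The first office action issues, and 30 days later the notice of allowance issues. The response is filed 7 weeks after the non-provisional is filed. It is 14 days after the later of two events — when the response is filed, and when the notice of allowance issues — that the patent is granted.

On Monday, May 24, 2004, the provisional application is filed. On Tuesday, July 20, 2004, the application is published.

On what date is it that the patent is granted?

Thursday, September 9, 2004

The provisional application is filed: May 24, 2004.
The non-provisional is filed: May 24, 2004 + 40 days = Jul 3, 2004.
The response is filed: Jul 3, 2004 + 7 weeks = Aug 21, 2004.
The application is published: Jul 20, 2004.
The first office action issues: Jul 20, 2004 + 1 week = Jul 27, 2004.
The notice of allowance issues: Jul 27, 2004 + 30 days = Aug 26, 2004.
Both prerequisites met — the response is filed (Aug 21, 2004), the notice of allowance issues (Aug 26, 2004); the later is Aug 26, 2004.
The patent is granted: Aug 26, 2004 + 14 days = Sep 9, 2004.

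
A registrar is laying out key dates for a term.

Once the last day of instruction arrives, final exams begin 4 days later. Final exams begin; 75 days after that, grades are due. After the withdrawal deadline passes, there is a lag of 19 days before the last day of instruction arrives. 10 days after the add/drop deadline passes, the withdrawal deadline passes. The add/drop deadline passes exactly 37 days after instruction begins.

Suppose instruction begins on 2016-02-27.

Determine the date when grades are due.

Instruction begins: Feb 27, 2016.
The add/drop deadline passes: Feb 27, 2016 + 37 days = Apr 4, 2016.
The withdrawal deadline passes: Apr 4, 2016 + 10 days = Apr 14, 2016.
The last day of instruction arrives: Apr 14, 2016 + 19 days = May 3, 2016.
Final exams begin: May 3, 2016 + 4 days = May 7, 2016.
Grades are due: May 7, 2016 + 75 days = Jul 21, 2016.

2016-07-21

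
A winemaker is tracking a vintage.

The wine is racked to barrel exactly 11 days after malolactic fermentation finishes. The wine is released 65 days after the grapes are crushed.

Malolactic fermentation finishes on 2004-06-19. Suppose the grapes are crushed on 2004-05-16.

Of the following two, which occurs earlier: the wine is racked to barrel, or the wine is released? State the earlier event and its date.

The wine is racked to barrel — 2004-06-30

Malolactic fermentation finishes: Jun 19, 2004.
The wine is racked to barrel: Jun 19, 2004 + 11 days = Jun 30, 2004.
The grapes are crushed: May 16, 2004.
The wine is released: May 16, 2004 + 65 days = Jul 20, 2004.
Comparing: the wine is racked to barrel on Jun 30, 2004 vs the wine is released on Jul 20, 2004. Earlier: the wine is racked to barrel.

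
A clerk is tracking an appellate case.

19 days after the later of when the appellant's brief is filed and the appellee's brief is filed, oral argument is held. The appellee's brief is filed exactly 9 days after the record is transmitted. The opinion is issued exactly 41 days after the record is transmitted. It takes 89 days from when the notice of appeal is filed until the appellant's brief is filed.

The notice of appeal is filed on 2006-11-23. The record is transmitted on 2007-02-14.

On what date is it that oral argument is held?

2007-03-14

The notice of appeal is filed: Nov 23, 2006.
The appellant's brief is filed: Nov 23, 2006 + 89 days = Feb 20, 2007.
The record is transmitted: Feb 14, 2007.
The appellee's brief is filed: Feb 14, 2007 + 9 days = Feb 23, 2007.
Both prerequisites met — the appellant's brief is filed (Feb 20, 2007), the appellee's brief is filed (Feb 23, 2007); the later is Feb 23, 2007.
Oral argument is held: Feb 23, 2007 + 19 days = Mar 14, 2007.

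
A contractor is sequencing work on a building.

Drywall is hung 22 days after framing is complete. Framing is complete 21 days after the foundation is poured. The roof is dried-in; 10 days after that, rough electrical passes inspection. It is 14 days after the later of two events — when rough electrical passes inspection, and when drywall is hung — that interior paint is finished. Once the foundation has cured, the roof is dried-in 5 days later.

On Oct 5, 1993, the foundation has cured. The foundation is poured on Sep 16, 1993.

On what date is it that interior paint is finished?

The foundation has cured: Oct 5, 1993.
The roof is dried-in: Oct 5, 1993 + 5 days = Oct 10, 1993.
Rough electrical passes inspection: Oct 10, 1993 + 10 days = Oct 20, 1993.
The foundation is poured: Sep 16, 1993.
Framing is complete: Sep 16, 1993 + 21 days = Oct 7, 1993.
Drywall is hung: Oct 7, 1993 + 22 days = Oct 29, 1993.
Both prerequisites met — rough electrical passes inspection (Oct 20, 1993), drywall is hung (Oct 29, 1993); the later is Oct 29, 1993.
Interior paint is finished: Oct 29, 1993 + 14 days = Nov 12, 1993.

Nov 12, 1993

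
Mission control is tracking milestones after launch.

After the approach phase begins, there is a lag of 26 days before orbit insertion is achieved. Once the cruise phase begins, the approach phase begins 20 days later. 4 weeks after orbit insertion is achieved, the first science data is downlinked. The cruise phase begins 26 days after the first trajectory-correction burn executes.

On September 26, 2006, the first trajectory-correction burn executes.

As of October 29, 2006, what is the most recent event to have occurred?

The first trajectory-correction burn executes: Sep 26, 2006.
The cruise phase begins: Sep 26, 2006 + 26 days = Oct 22, 2006.
The approach phase begins: Oct 22, 2006 + 20 days = Nov 11, 2006.
Orbit insertion is achieved: Nov 11, 2006 + 26 days = Dec 7, 2006.
The first science data is downlinked: Dec 7, 2006 + 4 weeks = Jan 4, 2007.
Oct 29, 2006 falls between when the cruise phase begins (Oct 22, 2006) and when the approach phase begins (Nov 11, 2006).

The cruise phase begins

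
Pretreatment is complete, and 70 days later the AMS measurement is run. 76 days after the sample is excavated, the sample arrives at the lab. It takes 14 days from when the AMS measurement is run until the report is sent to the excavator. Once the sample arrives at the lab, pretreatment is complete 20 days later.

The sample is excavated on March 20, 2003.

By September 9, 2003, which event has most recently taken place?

The sample is excavated: Mar 20, 2003.
The sample arrives at the lab: Mar 20, 2003 + 76 days = Jun 4, 2003.
Pretreatment is complete: Jun 4, 2003 + 20 days = Jun 24, 2003.
The AMS measurement is run: Jun 24, 2003 + 70 days = Sep 2, 2003.
The report is sent to the excavator: Sep 2, 2003 + 14 days = Sep 16, 2003.
Sep 9, 2003 falls between when the AMS measurement is run (Sep 2, 2003) and when the report is sent to the excavator (Sep 16, 2003).

The AMS measurement is run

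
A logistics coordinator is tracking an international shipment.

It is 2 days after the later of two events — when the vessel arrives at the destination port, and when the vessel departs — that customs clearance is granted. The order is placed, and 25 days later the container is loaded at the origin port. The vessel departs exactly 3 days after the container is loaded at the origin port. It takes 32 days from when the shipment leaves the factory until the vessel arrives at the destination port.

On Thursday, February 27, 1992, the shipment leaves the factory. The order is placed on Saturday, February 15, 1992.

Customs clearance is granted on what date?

The shipment leaves the factory: Feb 27, 1992.
The vessel arrives at the destination port: Feb 27, 1992 + 32 days = Mar 30, 1992.
The order is placed: Feb 15, 1992.
The container is loaded at the origin port: Feb 15, 1992 + 25 days = Mar 11, 1992.
The vessel departs: Mar 11, 1992 + 3 days = Mar 14, 1992.
Both prerequisites met — the vessel arrives at the destination port (Mar 30, 1992), the vessel departs (Mar 14, 1992); the later is Mar 30, 1992.
Customs clearance is granted: Mar 30, 1992 + 2 days = Apr 1, 1992.

Wednesday, April 1, 1992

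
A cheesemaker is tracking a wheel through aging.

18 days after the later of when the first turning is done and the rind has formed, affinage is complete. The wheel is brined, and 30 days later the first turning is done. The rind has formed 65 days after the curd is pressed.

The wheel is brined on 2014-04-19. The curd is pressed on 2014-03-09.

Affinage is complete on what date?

2014-06-06

The wheel is brined: Apr 19, 2014.
The first turning is done: Apr 19, 2014 + 30 days = May 19, 2014.
The curd is pressed: Mar 9, 2014.
The rind has formed: Mar 9, 2014 + 65 days = May 13, 2014.
Both prerequisites met — the first turning is done (May 19, 2014), the rind has formed (May 13, 2014); the later is May 19, 2014.
Affinage is complete: May 19, 2014 + 18 days = Jun 6, 2014.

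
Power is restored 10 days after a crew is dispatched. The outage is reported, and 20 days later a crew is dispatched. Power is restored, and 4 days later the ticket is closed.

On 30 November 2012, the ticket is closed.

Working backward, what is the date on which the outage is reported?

27 October 2012

The ticket is closed: Nov 30, 2012.
Power is restored: Nov 30, 2012 − 4 days = Nov 26, 2012.
A crew is dispatched: Nov 26, 2012 − 10 days = Nov 16, 2012.
The outage is reported: Nov 16, 2012 − 20 days = Oct 27, 2012.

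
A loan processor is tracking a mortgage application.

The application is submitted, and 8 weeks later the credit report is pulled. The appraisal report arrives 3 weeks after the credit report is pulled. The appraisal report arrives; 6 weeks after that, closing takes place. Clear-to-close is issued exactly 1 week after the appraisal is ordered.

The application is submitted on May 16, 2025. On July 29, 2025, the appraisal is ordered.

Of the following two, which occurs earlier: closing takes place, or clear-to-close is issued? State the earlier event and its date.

Clear-to-close is issued — August 5, 2025

The application is submitted: May 16, 2025.
The credit report is pulled: May 16, 2025 + 8 weeks = Jul 11, 2025.
The appraisal report arrives: Jul 11, 2025 + 3 weeks = Aug 1, 2025.
Closing takes place: Aug 1, 2025 + 6 weeks = Sep 12, 2025.
The appraisal is ordered: Jul 29, 2025.
Clear-to-close is issued: Jul 29, 2025 + 1 week = Aug 5, 2025.
Comparing: closing takes place on Sep 12, 2025 vs clear-to-close is issued on Aug 5, 2025. Earlier: clear-to-close is issued.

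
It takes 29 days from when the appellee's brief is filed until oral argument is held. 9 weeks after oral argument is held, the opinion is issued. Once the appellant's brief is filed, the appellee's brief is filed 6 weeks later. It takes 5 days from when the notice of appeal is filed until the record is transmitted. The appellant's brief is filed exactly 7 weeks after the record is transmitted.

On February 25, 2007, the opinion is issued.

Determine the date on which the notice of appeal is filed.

The opinion is issued: Feb 25, 2007.
Oral argument is held: Feb 25, 2007 − 9 weeks = Dec 24, 2006.
The appellee's brief is filed: Dec 24, 2006 − 29 days = Nov 25, 2006.
The appellant's brief is filed: Nov 25, 2006 − 6 weeks = Oct 14, 2006.
The record is transmitted: Oct 14, 2006 − 7 weeks = Aug 26, 2006.
The notice of appeal is filed: Aug 26, 2006 − 5 days = Aug 21, 2006.

August 21, 2006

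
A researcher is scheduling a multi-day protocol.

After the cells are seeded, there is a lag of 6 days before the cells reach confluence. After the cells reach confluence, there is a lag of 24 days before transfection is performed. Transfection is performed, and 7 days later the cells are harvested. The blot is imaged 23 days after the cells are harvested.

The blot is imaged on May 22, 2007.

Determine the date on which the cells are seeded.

March 23, 2007

The blot is imaged: May 22, 2007.
The cells are harvested: May 22, 2007 − 23 days = Apr 29, 2007.
Transfection is performed: Apr 29, 2007 − 7 days = Apr 22, 2007.
The cells reach confluence: Apr 22, 2007 − 24 days = Mar 29, 2007.
The cells are seeded: Mar 29, 2007 − 6 days = Mar 23, 2007.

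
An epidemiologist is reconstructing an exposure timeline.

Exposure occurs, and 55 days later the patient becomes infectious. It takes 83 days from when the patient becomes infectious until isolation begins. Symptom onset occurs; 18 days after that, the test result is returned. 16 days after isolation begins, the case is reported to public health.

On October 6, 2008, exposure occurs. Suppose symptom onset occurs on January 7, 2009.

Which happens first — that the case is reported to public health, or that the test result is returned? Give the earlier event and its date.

The test result is returned — January 25, 2009

Exposure occurs: Oct 6, 2008.
The patient becomes infectious: Oct 6, 2008 + 55 days = Nov 30, 2008.
Isolation begins: Nov 30, 2008 + 83 days = Feb 21, 2009.
The case is reported to public health: Feb 21, 2009 + 16 days = Mar 9, 2009.
Symptom onset occurs: Jan 7, 2009.
The test result is returned: Jan 7, 2009 + 18 days = Jan 25, 2009.
Comparing: the case is reported to public health on Mar 9, 2009 vs the test result is returned on Jan 25, 2009. Earlier: the test result is returned.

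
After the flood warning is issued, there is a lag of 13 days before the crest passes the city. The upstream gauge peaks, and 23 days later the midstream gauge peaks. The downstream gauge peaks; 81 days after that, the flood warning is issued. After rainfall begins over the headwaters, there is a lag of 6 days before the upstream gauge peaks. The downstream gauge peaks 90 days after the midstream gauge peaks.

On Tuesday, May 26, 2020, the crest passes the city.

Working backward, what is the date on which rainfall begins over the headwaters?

Saturday, October 26, 2019

The crest passes the city: May 26, 2020.
The flood warning is issued: May 26, 2020 − 13 days = May 13, 2020.
The downstream gauge peaks: May 13, 2020 − 81 days = Feb 22, 2020.
The midstream gauge peaks: Feb 22, 2020 − 90 days = Nov 24, 2019.
The upstream gauge peaks: Nov 24, 2019 − 23 days = Nov 1, 2019.
Rainfall begins over the headwaters: Nov 1, 2019 − 6 days = Oct 26, 2019.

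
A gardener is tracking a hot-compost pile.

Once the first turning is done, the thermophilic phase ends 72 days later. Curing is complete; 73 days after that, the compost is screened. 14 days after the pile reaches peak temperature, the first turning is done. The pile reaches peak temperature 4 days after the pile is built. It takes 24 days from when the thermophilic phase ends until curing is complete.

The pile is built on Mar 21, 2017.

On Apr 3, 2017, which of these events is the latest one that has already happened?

The pile reaches peak temperature

The pile is built: Mar 21, 2017.
The pile reaches peak temperature: Mar 21, 2017 + 4 days = Mar 25, 2017.
The first turning is done: Mar 25, 2017 + 14 days = Apr 8, 2017.
The thermophilic phase ends: Apr 8, 2017 + 72 days = Jun 19, 2017.
Curing is complete: Jun 19, 2017 + 24 days = Jul 13, 2017.
The compost is screened: Jul 13, 2017 + 73 days = Sep 24, 2017.
Apr 3, 2017 falls between when the pile reaches peak temperature (Mar 25, 2017) and when the first turning is done (Apr 8, 2017).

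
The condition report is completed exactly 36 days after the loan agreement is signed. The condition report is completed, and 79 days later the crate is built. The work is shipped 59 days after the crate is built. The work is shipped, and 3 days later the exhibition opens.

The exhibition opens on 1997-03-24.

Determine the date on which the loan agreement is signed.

1996-09-28

The exhibition opens: Mar 24, 1997.
The work is shipped: Mar 24, 1997 − 3 days = Mar 21, 1997.
The crate is built: Mar 21, 1997 − 59 days = Jan 21, 1997.
The condition report is completed: Jan 21, 1997 − 79 days = Nov 3, 1996.
The loan agreement is signed: Nov 3, 1996 − 36 days = Sep 28, 1996.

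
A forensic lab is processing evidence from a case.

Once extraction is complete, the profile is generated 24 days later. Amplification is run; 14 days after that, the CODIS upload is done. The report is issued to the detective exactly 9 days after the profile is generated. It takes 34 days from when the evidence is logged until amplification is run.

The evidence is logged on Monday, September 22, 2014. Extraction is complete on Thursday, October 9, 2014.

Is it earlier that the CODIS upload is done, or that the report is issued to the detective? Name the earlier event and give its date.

The evidence is logged: Sep 22, 2014.
Amplification is run: Sep 22, 2014 + 34 days = Oct 26, 2014.
The CODIS upload is done: Oct 26, 2014 + 14 days = Nov 9, 2014.
Extraction is complete: Oct 9, 2014.
The profile is generated: Oct 9, 2014 + 24 days = Nov 2, 2014.
The report is issued to the detective: Nov 2, 2014 + 9 days = Nov 11, 2014.
Comparing: the CODIS upload is done on Nov 9, 2014 vs the report is issued to the detective on Nov 11, 2014. Earlier: the CODIS upload is done.

The CODIS upload is done — Sunday, November 9, 2014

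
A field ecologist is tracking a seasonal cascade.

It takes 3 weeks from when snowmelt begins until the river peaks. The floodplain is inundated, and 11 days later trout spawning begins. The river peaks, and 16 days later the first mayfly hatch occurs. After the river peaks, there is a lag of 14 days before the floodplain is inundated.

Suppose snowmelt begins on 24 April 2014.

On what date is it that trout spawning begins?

Snowmelt begins: Apr 24, 2014.
The river peaks: Apr 24, 2014 + 3 weeks = May 15, 2014.
The floodplain is inundated: May 15, 2014 + 14 days = May 29, 2014.
Trout spawning begins: May 29, 2014 + 11 days = Jun 9, 2014.

9 June 2014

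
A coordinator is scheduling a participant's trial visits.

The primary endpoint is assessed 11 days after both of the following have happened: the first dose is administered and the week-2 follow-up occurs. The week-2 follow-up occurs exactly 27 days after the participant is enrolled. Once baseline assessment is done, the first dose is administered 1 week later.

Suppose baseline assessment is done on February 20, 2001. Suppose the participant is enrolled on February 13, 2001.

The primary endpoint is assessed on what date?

Baseline assessment is done: Feb 20, 2001.
The first dose is administered: Feb 20, 2001 + 1 week = Feb 27, 2001.
The participant is enrolled: Feb 13, 2001.
The week-2 follow-up occurs: Feb 13, 2001 + 27 days = Mar 12, 2001.
Both prerequisites met — the first dose is administered (Feb 27, 2001), the week-2 follow-up occurs (Mar 12, 2001); the later is Mar 12, 2001.
The primary endpoint is assessed: Mar 12, 2001 + 11 days = Mar 23, 2001.

March 23, 2001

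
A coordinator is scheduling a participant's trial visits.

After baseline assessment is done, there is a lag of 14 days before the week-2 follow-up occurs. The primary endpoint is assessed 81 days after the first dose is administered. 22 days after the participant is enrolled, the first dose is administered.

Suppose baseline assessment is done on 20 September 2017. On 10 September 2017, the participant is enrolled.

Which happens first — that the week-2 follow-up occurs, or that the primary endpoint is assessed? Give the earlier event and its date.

The week-2 follow-up occurs — 4 October 2017

Baseline assessment is done: Sep 20, 2017.
The week-2 follow-up occurs: Sep 20, 2017 + 14 days = Oct 4, 2017.
The participant is enrolled: Sep 10, 2017.
The first dose is administered: Sep 10, 2017 + 22 days = Oct 2, 2017.
The primary endpoint is assessed: Oct 2, 2017 + 81 days = Dec 22, 2017.
Comparing: the week-2 follow-up occurs on Oct 4, 2017 vs the primary endpoint is assessed on Dec 22, 2017. Earlier: the week-2 follow-up occurs.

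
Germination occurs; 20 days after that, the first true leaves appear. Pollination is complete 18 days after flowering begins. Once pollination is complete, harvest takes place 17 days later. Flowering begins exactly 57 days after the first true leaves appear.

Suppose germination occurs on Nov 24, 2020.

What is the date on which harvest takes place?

Germination occurs: Nov 24, 2020.
The first true leaves appear: Nov 24, 2020 + 20 days = Dec 14, 2020.
Flowering begins: Dec 14, 2020 + 57 days = Feb 9, 2021.
Pollination is complete: Feb 9, 2021 + 18 days = Feb 27, 2021.
Harvest takes place: Feb 27, 2021 + 17 days = Mar 16, 2021.

Mar 16, 2021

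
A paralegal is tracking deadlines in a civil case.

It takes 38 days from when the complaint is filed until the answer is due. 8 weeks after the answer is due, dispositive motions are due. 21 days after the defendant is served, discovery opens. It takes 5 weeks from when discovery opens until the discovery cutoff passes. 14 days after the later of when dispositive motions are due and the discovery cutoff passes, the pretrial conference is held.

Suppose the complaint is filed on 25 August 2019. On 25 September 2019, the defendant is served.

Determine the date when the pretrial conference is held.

The complaint is filed: Aug 25, 2019.
The answer is due: Aug 25, 2019 + 38 days = Oct 2, 2019.
Dispositive motions are due: Oct 2, 2019 + 8 weeks = Nov 27, 2019.
The defendant is served: Sep 25, 2019.
Discovery opens: Sep 25, 2019 + 21 days = Oct 16, 2019.
The discovery cutoff passes: Oct 16, 2019 + 5 weeks = Nov 20, 2019.
Both prerequisites met — dispositive motions are due (Nov 27, 2019), the discovery cutoff passes (Nov 20, 2019); the later is Nov 27, 2019.
The pretrial conference is held: Nov 27, 2019 + 14 days = Dec 11, 2019.

11 December 2019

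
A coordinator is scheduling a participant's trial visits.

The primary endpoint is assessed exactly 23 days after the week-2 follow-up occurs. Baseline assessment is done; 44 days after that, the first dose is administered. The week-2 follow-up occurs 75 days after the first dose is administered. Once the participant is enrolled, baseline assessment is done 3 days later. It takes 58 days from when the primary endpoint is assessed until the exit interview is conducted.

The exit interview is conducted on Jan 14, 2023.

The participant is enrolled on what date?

Jun 25, 2022

The exit interview is conducted: Jan 14, 2023.
The primary endpoint is assessed: Jan 14, 2023 − 58 days = Nov 17, 2022.
The week-2 follow-up occurs: Nov 17, 2022 − 23 days = Oct 25, 2022.
The first dose is administered: Oct 25, 2022 − 75 days = Aug 11, 2022.
Baseline assessment is done: Aug 11, 2022 − 44 days = Jun 28, 2022.
The participant is enrolled: Jun 28, 2022 − 3 days = Jun 25, 2022.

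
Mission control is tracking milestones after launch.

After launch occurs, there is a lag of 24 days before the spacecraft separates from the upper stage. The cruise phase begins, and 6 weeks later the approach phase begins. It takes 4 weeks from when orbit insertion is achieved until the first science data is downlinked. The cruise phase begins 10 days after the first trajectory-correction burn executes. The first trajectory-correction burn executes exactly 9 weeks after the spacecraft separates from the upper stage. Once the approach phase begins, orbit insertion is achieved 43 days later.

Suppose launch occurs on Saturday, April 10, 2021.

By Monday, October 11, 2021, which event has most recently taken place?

Orbit insertion is achieved

Launch occurs: Apr 10, 2021.
The spacecraft separates from the upper stage: Apr 10, 2021 + 24 days = May 4, 2021.
The first trajectory-correction burn executes: May 4, 2021 + 9 weeks = Jul 6, 2021.
The cruise phase begins: Jul 6, 2021 + 10 days = Jul 16, 2021.
The approach phase begins: Jul 16, 2021 + 6 weeks = Aug 27, 2021.
Orbit insertion is achieved: Aug 27, 2021 + 43 days = Oct 9, 2021.
The first science data is downlinked: Oct 9, 2021 + 4 weeks = Nov 6, 2021.
Oct 11, 2021 falls between when orbit insertion is achieved (Oct 9, 2021) and when the first science data is downlinked (Nov 6, 2021).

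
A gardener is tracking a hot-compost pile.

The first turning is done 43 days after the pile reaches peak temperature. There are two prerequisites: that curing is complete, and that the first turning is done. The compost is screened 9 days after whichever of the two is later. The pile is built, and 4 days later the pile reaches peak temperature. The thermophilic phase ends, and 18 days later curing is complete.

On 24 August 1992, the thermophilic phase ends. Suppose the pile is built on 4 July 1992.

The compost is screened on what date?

20 September 1992

The thermophilic phase ends: Aug 24, 1992.
Curing is complete: Aug 24, 1992 + 18 days = Sep 11, 1992.
The pile is built: Jul 4, 1992.
The pile reaches peak temperature: Jul 4, 1992 + 4 days = Jul 8, 1992.
The first turning is done: Jul 8, 1992 + 43 days = Aug 20, 1992.
Both prerequisites met — curing is complete (Sep 11, 1992), the first turning is done (Aug 20, 1992); the later is Sep 11, 1992.
The compost is screened: Sep 11, 1992 + 9 days = Sep 20, 1992.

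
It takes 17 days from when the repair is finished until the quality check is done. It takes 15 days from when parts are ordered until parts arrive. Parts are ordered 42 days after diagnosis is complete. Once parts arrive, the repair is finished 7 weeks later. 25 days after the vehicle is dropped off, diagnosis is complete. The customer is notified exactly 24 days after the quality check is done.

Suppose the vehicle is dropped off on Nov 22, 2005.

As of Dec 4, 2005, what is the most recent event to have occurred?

The vehicle is dropped off

The vehicle is dropped off: Nov 22, 2005.
Diagnosis is complete: Nov 22, 2005 + 25 days = Dec 17, 2005.
Parts are ordered: Dec 17, 2005 + 42 days = Jan 28, 2006.
Parts arrive: Jan 28, 2006 + 15 days = Feb 12, 2006.
The repair is finished: Feb 12, 2006 + 7 weeks = Apr 2, 2006.
The quality check is done: Apr 2, 2006 + 17 days = Apr 19, 2006.
The customer is notified: Apr 19, 2006 + 24 days = May 13, 2006.
Dec 4, 2005 falls between when the vehicle is dropped off (Nov 22, 2005) and when diagnosis is complete (Dec 17, 2005).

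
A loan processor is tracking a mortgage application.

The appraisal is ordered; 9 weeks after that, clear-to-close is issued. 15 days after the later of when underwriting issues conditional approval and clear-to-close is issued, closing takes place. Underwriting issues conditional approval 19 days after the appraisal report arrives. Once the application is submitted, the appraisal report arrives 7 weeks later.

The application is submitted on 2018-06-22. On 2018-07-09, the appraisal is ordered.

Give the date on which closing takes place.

The application is submitted: Jun 22, 2018.
The appraisal report arrives: Jun 22, 2018 + 7 weeks = Aug 10, 2018.
Underwriting issues conditional approval: Aug 10, 2018 + 19 days = Aug 29, 2018.
The appraisal is ordered: Jul 9, 2018.
Clear-to-close is issued: Jul 9, 2018 + 9 weeks = Sep 10, 2018.
Both prerequisites met — underwriting issues conditional approval (Aug 29, 2018), clear-to-close is issued (Sep 10, 2018); the later is Sep 10, 2018.
Closing takes place: Sep 10, 2018 + 15 days = Sep 25, 2018.

2018-09-25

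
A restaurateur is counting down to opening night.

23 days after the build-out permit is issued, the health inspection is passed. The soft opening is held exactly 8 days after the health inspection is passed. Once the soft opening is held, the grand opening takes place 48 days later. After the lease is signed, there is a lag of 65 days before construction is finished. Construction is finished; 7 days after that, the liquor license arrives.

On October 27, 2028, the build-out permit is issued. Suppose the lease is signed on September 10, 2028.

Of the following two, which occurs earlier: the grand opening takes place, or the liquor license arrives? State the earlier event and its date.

The build-out permit is issued: Oct 27, 2028.
The health inspection is passed: Oct 27, 2028 + 23 days = Nov 19, 2028.
The soft opening is held: Nov 19, 2028 + 8 days = Nov 27, 2028.
The grand opening takes place: Nov 27, 2028 + 48 days = Jan 14, 2029.
The lease is signed: Sep 10, 2028.
Construction is finished: Sep 10, 2028 + 65 days = Nov 14, 2028.
The liquor license arrives: Nov 14, 2028 + 7 days = Nov 21, 2028.
Comparing: the grand opening takes place on Jan 14, 2029 vs the liquor license arrives on Nov 21, 2028. Earlier: the liquor license arrives.

The liquor license arrives — November 21, 2028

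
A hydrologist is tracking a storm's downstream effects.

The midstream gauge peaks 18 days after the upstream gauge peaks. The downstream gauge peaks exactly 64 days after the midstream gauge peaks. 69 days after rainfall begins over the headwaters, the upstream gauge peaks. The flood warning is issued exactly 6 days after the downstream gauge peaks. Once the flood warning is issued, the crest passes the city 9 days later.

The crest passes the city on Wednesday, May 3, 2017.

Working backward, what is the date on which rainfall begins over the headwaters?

Friday, November 18, 2016

The crest passes the city: May 3, 2017.
The flood warning is issued: May 3, 2017 − 9 days = Apr 24, 2017.
The downstream gauge peaks: Apr 24, 2017 − 6 days = Apr 18, 2017.
The midstream gauge peaks: Apr 18, 2017 − 64 days = Feb 13, 2017.
The upstream gauge peaks: Feb 13, 2017 − 18 days = Jan 26, 2017.
Rainfall begins over the headwaters: Jan 26, 2017 − 69 days = Nov 18, 2016.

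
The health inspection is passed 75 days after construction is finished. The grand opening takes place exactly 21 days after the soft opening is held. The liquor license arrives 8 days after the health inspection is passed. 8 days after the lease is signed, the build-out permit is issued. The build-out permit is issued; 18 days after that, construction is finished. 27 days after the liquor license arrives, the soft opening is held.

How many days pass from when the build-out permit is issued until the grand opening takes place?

Causal path: the build-out permit is issued → construction is finished → the health inspection is passed → the liquor license arrives → the soft opening is held → the grand opening takes place.
Total delay along the path: 18 + 75 + 8 + 27 + 21 = 149 days.

149 days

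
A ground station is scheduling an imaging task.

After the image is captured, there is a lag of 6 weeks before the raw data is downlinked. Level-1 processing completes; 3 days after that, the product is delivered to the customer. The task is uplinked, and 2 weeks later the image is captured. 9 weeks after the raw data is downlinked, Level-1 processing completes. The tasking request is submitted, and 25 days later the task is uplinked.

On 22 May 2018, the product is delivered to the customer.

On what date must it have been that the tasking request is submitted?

26 December 2017

The product is delivered to the customer: May 22, 2018.
Level-1 processing completes: May 22, 2018 − 3 days = May 19, 2018.
The raw data is downlinked: May 19, 2018 − 9 weeks = Mar 17, 2018.
The image is captured: Mar 17, 2018 − 6 weeks = Feb 3, 2018.
The task is uplinked: Feb 3, 2018 − 2 weeks = Jan 20, 2018.
The tasking request is submitted: Jan 20, 2018 − 25 days = Dec 26, 2017.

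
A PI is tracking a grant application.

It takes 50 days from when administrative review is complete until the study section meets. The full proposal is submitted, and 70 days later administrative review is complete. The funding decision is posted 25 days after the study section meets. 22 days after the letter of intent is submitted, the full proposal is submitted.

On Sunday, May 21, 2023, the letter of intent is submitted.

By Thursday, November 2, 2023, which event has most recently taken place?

The letter of intent is submitted: May 21, 2023.
The full proposal is submitted: May 21, 2023 + 22 days = Jun 12, 2023.
Administrative review is complete: Jun 12, 2023 + 70 days = Aug 21, 2023.
The study section meets: Aug 21, 2023 + 50 days = Oct 10, 2023.
The funding decision is posted: Oct 10, 2023 + 25 days = Nov 4, 2023.
Nov 2, 2023 falls between when the study section meets (Oct 10, 2023) and when the funding decision is posted (Nov 4, 2023).

The study section meets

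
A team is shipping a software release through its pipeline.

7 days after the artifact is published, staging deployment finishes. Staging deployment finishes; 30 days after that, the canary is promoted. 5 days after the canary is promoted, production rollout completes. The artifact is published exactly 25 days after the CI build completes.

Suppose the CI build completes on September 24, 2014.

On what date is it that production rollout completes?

November 30, 2014

The CI build completes: Sep 24, 2014.
The artifact is published: Sep 24, 2014 + 25 days = Oct 19, 2014.
Staging deployment finishes: Oct 19, 2014 + 7 days = Oct 26, 2014.
The canary is promoted: Oct 26, 2014 + 30 days = Nov 25, 2014.
Production rollout completes: Nov 25, 2014 + 5 days = Nov 30, 2014.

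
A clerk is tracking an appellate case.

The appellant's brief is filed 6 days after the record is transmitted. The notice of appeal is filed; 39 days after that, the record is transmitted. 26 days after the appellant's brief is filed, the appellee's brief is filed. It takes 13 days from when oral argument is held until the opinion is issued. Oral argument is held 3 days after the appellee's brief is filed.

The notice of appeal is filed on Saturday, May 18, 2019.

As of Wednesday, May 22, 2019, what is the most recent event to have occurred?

The notice of appeal is filed: May 18, 2019.
The record is transmitted: May 18, 2019 + 39 days = Jun 26, 2019.
The appellant's brief is filed: Jun 26, 2019 + 6 days = Jul 2, 2019.
The appellee's brief is filed: Jul 2, 2019 + 26 days = Jul 28, 2019.
Oral argument is held: Jul 28, 2019 + 3 days = Jul 31, 2019.
The opinion is issued: Jul 31, 2019 + 13 days = Aug 13, 2019.
May 22, 2019 falls between when the notice of appeal is filed (May 18, 2019) and when the record is transmitted (Jun 26, 2019).

The notice of appeal is filed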